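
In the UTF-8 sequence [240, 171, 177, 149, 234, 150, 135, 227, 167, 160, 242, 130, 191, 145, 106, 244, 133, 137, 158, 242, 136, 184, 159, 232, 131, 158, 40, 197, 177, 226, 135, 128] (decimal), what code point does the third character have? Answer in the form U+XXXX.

U+39E0

Offset 0: leading byte 0xF0 = 11110000 → 4-byte char #1 = F0 AB B1 95.
Offset 4: leading byte 0xEA = 11101010 → 3-byte char #2 = EA 96 87.
Offset 7: leading byte 0xE3 = 11100011 → 3-byte char #3 = E3 A7 A0.
Leading byte 0xE3 = 11100011 matches 1110xxxx → 3-byte sequence.
Byte 1: 0xE3 = 11100011, payload 0011 (4 bits).
Byte 2: 0xA7 = 10100111 (10xxxxxx ✓), payload 100111.
Byte 3: 0xA0 = 10100000 (10xxxxxx ✓), payload 100000.
Concatenate: 0011100111100000 = 0x39E0 (16 bits → U+39E0).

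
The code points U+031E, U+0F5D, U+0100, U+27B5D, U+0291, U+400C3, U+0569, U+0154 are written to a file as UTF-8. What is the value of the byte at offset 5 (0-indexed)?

0xC4

U+031E → 2-byte form CC 9E at offsets 0–1.
U+0F5D → 3-byte form E0 BD 9D at offsets 2–4.
U+0100 → 2-byte form C4 80 at offsets 5–6.
Offset 5 falls in char 3's range; it's byte 1 of C4 80 = 0xC4.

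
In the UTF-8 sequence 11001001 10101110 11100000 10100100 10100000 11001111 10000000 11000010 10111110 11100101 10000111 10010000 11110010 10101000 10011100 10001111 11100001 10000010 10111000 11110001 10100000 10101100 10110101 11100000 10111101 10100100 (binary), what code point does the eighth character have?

Offset 0: leading byte 0xC9 = 11001001 → 2-byte char #1 = C9 AE.
Offset 2: leading byte 0xE0 = 11100000 → 3-byte char #2 = E0 A4 A0.
Offset 5: leading byte 0xCF = 11001111 → 2-byte char #3 = CF 80.
Offset 7: leading byte 0xC2 = 11000010 → 2-byte char #4 = C2 BE.
Offset 9: leading byte 0xE5 = 11100101 → 3-byte char #5 = E5 87 90.
Offset 12: leading byte 0xF2 = 11110010 → 4-byte char #6 = F2 A8 9C 8F.
Offset 16: leading byte 0xE1 = 11100001 → 3-byte char #7 = E1 82 B8.
Offset 19: leading byte 0xF1 = 11110001 → 4-byte char #8 = F1 A0 AC B5.
Leading byte 0xF1 = 11110001 matches 11110xxx → 4-byte sequence.
Byte 1: 0xF1 = 11110001, payload 001 (3 bits).
Byte 2: 0xA0 = 10100000 (10xxxxxx ✓), payload 100000.
Byte 3: 0xAC = 10101100 (10xxxxxx ✓), payload 101100.
Byte 4: 0xB5 = 10110101 (10xxxxxx ✓), payload 110101.
Concatenate: 001100000101100110101 = 0x60B35 (21 bits → U+60B35).

U+60B35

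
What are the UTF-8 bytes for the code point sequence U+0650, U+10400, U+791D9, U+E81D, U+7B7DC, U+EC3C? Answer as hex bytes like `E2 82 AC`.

D9 90 F0 90 90 80 F1 B9 87 99 EE A0 9D F1 BB 9F 9C EE B0 BC

U+0650: 2-byte form → D9 90.
U+10400: 4-byte form → F0 90 90 80.
U+791D9: 4-byte form → F1 B9 87 99.
U+E81D: 3-byte form → EE A0 9D.
U+7B7DC: 4-byte form → F1 BB 9F 9C.
U+EC3C: 3-byte form → EE B0 BC.
Concatenated (20 bytes): D9 90 F0 90 90 80 F1 B9 87 99 EE A0 9D F1 BB 9F 9C EE B0 BC.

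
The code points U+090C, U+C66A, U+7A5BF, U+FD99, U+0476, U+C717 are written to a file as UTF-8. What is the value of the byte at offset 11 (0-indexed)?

0xB6

U+090C → 3-byte form E0 A4 8C at offsets 0–2.
U+C66A → 3-byte form EC 99 AA at offsets 3–5.
U+7A5BF → 4-byte form F1 BA 96 BF at offsets 6–9.
U+FD99 → 3-byte form EF B6 99 at offsets 10–12.
Offset 11 falls in char 4's range; it's byte 2 of EF B6 99 = 0xB6.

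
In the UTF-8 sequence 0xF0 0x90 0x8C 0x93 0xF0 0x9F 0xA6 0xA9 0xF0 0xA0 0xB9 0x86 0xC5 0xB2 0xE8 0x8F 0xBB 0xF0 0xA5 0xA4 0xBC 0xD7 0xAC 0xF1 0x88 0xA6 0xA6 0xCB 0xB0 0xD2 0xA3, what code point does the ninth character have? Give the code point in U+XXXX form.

U+02F0

Offset 0: leading byte 0xF0 = 11110000 → 4-byte char #1 = F0 90 8C 93.
Offset 4: leading byte 0xF0 = 11110000 → 4-byte char #2 = F0 9F A6 A9.
Offset 8: leading byte 0xF0 = 11110000 → 4-byte char #3 = F0 A0 B9 86.
Offset 12: leading byte 0xC5 = 11000101 → 2-byte char #4 = C5 B2.
Offset 14: leading byte 0xE8 = 11101000 → 3-byte char #5 = E8 8F BB.
Offset 17: leading byte 0xF0 = 11110000 → 4-byte char #6 = F0 A5 A4 BC.
Offset 21: leading byte 0xD7 = 11010111 → 2-byte char #7 = D7 AC.
Offset 23: leading byte 0xF1 = 11110001 → 4-byte char #8 = F1 88 A6 A6.
Offset 27: leading byte 0xCB = 11001011 → 2-byte char #9 = CB B0.
Leading byte 0xCB = 11001011 matches 110xxxxx → 2-byte sequence.
Byte 1: 0xCB = 11001011, payload 01011 (5 bits).
Byte 2: 0xB0 = 10110000 (10xxxxxx ✓), payload 110000.
Concatenate: 01011110000 = 0x2F0 (11 bits → U+02F0).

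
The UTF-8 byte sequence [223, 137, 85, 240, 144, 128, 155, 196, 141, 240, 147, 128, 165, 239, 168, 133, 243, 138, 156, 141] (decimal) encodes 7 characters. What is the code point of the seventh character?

Offset 0: leading byte 0xDF = 11011111 → 2-byte char #1 = DF 89.
Offset 2: leading byte 0x55 = 01010101 → 1-byte char #2 = 55.
Offset 3: leading byte 0xF0 = 11110000 → 4-byte char #3 = F0 90 80 9B.
Offset 7: leading byte 0xC4 = 11000100 → 2-byte char #4 = C4 8D.
Offset 9: leading byte 0xF0 = 11110000 → 4-byte char #5 = F0 93 80 A5.
Offset 13: leading byte 0xEF = 11101111 → 3-byte char #6 = EF A8 85.
Offset 16: leading byte 0xF3 = 11110011 → 4-byte char #7 = F3 8A 9C 8D.
Leading byte 0xF3 = 11110011 matches 11110xxx → 4-byte sequence.
Byte 1: 0xF3 = 11110011, payload 011 (3 bits).
Byte 2: 0x8A = 10001010 (10xxxxxx ✓), payload 001010.
Byte 3: 0x9C = 10011100 (10xxxxxx ✓), payload 011100.
Byte 4: 0x8D = 10001101 (10xxxxxx ✓), payload 001101.
Concatenate: 011001010011100001101 = 0xCA70D (21 bits → U+CA70D).

U+CA70D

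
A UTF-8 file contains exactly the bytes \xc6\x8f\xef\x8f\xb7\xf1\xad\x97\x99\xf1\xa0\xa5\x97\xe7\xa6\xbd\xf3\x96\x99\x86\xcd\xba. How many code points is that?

Byte at offset 0: 0xC6 = 11000110 → 2-byte char (#1). Advance 2.
Byte at offset 2: 0xEF = 11101111 → 3-byte char (#2). Advance 3.
Byte at offset 5: 0xF1 = 11110001 → 4-byte char (#3). Advance 4.
Byte at offset 9: 0xF1 = 11110001 → 4-byte char (#4). Advance 4.
Byte at offset 13: 0xE7 = 11100111 → 3-byte char (#5). Advance 3.
Byte at offset 16: 0xF3 = 11110011 → 4-byte char (#6). Advance 4.
Byte at offset 20: 0xCD = 11001101 → 2-byte char (#7). Advance 2.
Reached end at offset 22 after 7 code points.

7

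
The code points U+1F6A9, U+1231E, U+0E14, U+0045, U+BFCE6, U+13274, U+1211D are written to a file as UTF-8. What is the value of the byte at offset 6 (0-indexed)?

0x8C

U+1F6A9 → 4-byte form F0 9F 9A A9 at offsets 0–3.
U+1231E → 4-byte form F0 92 8C 9E at offsets 4–7.
Offset 6 falls in char 2's range; it's byte 3 of F0 92 8C 9E = 0x8C.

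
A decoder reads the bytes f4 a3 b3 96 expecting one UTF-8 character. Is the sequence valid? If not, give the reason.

Leading byte 0xF4 = 11110100 → 4-byte form.
Payload = 0x123CD6, which exceeds U+10FFFF, the maximum Unicode code point. (Leading bytes F5–FF, or F4 followed by ≥ 0x90, are invalid.)

invalid (encodes a value above U+10FFFF)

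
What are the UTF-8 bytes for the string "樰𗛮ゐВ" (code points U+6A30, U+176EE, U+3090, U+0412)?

U+6A30: 3-byte form → E6 A8 B0.
U+176EE: 4-byte form → F0 97 9B AE.
U+3090: 3-byte form → E3 82 90.
U+0412: 2-byte form → D0 92.
Concatenated (12 bytes): E6 A8 B0 F0 97 9B AE E3 82 90 D0 92.

E6 A8 B0 F0 97 9B AE E3 82 90 D0 92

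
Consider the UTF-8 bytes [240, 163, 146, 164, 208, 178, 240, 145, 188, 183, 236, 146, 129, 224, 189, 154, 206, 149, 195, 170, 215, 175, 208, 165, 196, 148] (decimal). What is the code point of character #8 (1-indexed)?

Offset 0: leading byte 0xF0 = 11110000 → 4-byte char #1 = F0 A3 92 A4.
Offset 4: leading byte 0xD0 = 11010000 → 2-byte char #2 = D0 B2.
Offset 6: leading byte 0xF0 = 11110000 → 4-byte char #3 = F0 91 BC B7.
Offset 10: leading byte 0xEC = 11101100 → 3-byte char #4 = EC 92 81.
Offset 13: leading byte 0xE0 = 11100000 → 3-byte char #5 = E0 BD 9A.
Offset 16: leading byte 0xCE = 11001110 → 2-byte char #6 = CE 95.
Offset 18: leading byte 0xC3 = 11000011 → 2-byte char #7 = C3 AA.
Offset 20: leading byte 0xD7 = 11010111 → 2-byte char #8 = D7 AF.
Leading byte 0xD7 = 11010111 matches 110xxxxx → 2-byte sequence.
Byte 1: 0xD7 = 11010111, payload 10111 (5 bits).
Byte 2: 0xAF = 10101111 (10xxxxxx ✓), payload 101111.
Concatenate: 10111101111 = 0x5EF (11 bits → U+05EF).

U+05EF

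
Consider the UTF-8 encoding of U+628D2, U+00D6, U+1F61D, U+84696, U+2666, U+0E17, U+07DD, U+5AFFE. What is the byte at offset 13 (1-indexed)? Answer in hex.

1-indexed offset 13 is 0-indexed offset 12.
U+628D2 → 4-byte form F1 A2 A3 92 at offsets 0–3.
U+00D6 → 2-byte form C3 96 at offsets 4–5.
U+1F61D → 4-byte form F0 9F 98 9D at offsets 6–9.
U+84696 → 4-byte form F2 84 9A 96 at offsets 10–13.
Offset 12 falls in char 4's range; it's byte 3 of F2 84 9A 96 = 0x9A.

0x9A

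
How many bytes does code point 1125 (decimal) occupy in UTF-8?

2

U+0465 = 0x465. UTF-8 uses 1 byte below 0x80, 2 below 0x800, 3 below 0x10000, 4 up to 0x10FFFF. 0x465 is in U+0080–U+07FF → 2 bytes.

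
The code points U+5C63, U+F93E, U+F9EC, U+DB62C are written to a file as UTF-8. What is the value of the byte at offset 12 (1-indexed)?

0x98

1-indexed offset 12 is 0-indexed offset 11.
U+5C63 → 3-byte form E5 B1 A3 at offsets 0–2.
U+F93E → 3-byte form EF A4 BE at offsets 3–5.
U+F9EC → 3-byte form EF A7 AC at offsets 6–8.
U+DB62C → 4-byte form F3 9B 98 AC at offsets 9–12.
Offset 11 falls in char 4's range; it's byte 3 of F3 9B 98 AC = 0x98.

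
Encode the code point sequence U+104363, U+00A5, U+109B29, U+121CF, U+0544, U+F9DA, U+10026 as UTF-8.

U+104363: 4-byte form → F4 84 8D A3.
U+00A5: 2-byte form → C2 A5.
U+109B29: 4-byte form → F4 89 AC A9.
U+121CF: 4-byte form → F0 92 87 8F.
U+0544: 2-byte form → D5 84.
U+F9DA: 3-byte form → EF A7 9A.
U+10026: 4-byte form → F0 90 80 A6.
Concatenated (23 bytes): F4 84 8D A3 C2 A5 F4 89 AC A9 F0 92 87 8F D5 84 EF A7 9A F0 90 80 A6.

F4 84 8D A3 C2 A5 F4 89 AC A9 F0 92 87 8F D5 84 EF A7 9A F0 90 80 A6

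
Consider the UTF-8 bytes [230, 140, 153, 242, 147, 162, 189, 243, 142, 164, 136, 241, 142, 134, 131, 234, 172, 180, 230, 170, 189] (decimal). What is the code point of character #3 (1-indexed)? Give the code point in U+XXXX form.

U+CE908

Offset 0: leading byte 0xE6 = 11100110 → 3-byte char #1 = E6 8C 99.
Offset 3: leading byte 0xF2 = 11110010 → 4-byte char #2 = F2 93 A2 BD.
Offset 7: leading byte 0xF3 = 11110011 → 4-byte char #3 = F3 8E A4 88.
Leading byte 0xF3 = 11110011 matches 11110xxx → 4-byte sequence.
Byte 1: 0xF3 = 11110011, payload 011 (3 bits).
Byte 2: 0x8E = 10001110 (10xxxxxx ✓), payload 001110.
Byte 3: 0xA4 = 10100100 (10xxxxxx ✓), payload 100100.
Byte 4: 0x88 = 10001000 (10xxxxxx ✓), payload 001000.
Concatenate: 011001110100100001000 = 0xCE908 (21 bits → U+CE908).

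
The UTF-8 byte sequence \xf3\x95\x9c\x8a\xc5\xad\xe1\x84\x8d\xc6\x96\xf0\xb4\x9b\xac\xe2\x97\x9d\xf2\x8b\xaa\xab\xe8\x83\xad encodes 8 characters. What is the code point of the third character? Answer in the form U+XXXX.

Offset 0: leading byte 0xF3 = 11110011 → 4-byte char #1 = F3 95 9C 8A.
Offset 4: leading byte 0xC5 = 11000101 → 2-byte char #2 = C5 AD.
Offset 6: leading byte 0xE1 = 11100001 → 3-byte char #3 = E1 84 8D.
Leading byte 0xE1 = 11100001 matches 1110xxxx → 3-byte sequence.
Byte 1: 0xE1 = 11100001, payload 0001 (4 bits).
Byte 2: 0x84 = 10000100 (10xxxxxx ✓), payload 000100.
Byte 3: 0x8D = 10001101 (10xxxxxx ✓), payload 001101.
Concatenate: 0001000100001101 = 0x110D (16 bits → U+110D).

U+110D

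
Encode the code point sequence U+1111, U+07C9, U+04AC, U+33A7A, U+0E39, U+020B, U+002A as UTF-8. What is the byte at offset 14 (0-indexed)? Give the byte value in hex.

U+1111 → 3-byte form E1 84 91 at offsets 0–2.
U+07C9 → 2-byte form DF 89 at offsets 3–4.
U+04AC → 2-byte form D2 AC at offsets 5–6.
U+33A7A → 4-byte form F0 B3 A9 BA at offsets 7–10.
U+0E39 → 3-byte form E0 B8 B9 at offsets 11–13.
U+020B → 2-byte form C8 8B at offsets 14–15.
Offset 14 falls in char 6's range; it's byte 1 of C8 8B = 0xC8.

0xC8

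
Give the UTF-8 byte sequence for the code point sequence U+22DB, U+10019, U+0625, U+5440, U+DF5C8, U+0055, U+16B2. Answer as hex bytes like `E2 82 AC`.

U+22DB: 3-byte form → E2 8B 9B.
U+10019: 4-byte form → F0 90 80 99.
U+0625: 2-byte form → D8 A5.
U+5440: 3-byte form → E5 91 80.
U+DF5C8: 4-byte form → F3 9F 97 88.
U+0055: 1-byte form → 55.
U+16B2: 3-byte form → E1 9A B2.
Concatenated (20 bytes): E2 8B 9B F0 90 80 99 D8 A5 E5 91 80 F3 9F 97 88 55 E1 9A B2.

E2 8B 9B F0 90 80 99 D8 A5 E5 91 80 F3 9F 97 88 55 E1 9A B2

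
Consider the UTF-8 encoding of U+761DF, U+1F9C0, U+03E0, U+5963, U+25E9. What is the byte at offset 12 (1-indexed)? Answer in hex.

1-indexed offset 12 is 0-indexed offset 11.
U+761DF → 4-byte form F1 B6 87 9F at offsets 0–3.
U+1F9C0 → 4-byte form F0 9F A7 80 at offsets 4–7.
U+03E0 → 2-byte form CF A0 at offsets 8–9.
U+5963 → 3-byte form E5 A5 A3 at offsets 10–12.
Offset 11 falls in char 4's range; it's byte 2 of E5 A5 A3 = 0xA5.

0xA5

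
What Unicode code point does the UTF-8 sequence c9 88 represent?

Leading byte 0xC9 = 11001001 matches 110xxxxx → 2-byte sequence.
Byte 1: 0xC9 = 11001001, payload 01001 (5 bits).
Byte 2: 0x88 = 10001000 (10xxxxxx ✓), payload 001000.
Concatenate: 01001001000 = 0x248 (11 bits → U+0248).

U+0248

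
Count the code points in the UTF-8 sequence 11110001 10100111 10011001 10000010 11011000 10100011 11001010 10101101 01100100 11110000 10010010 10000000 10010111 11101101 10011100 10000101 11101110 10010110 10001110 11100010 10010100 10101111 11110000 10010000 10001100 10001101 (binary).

Byte at offset 0: 0xF1 = 11110001 → 4-byte char (#1). Advance 4.
Byte at offset 4: 0xD8 = 11011000 → 2-byte char (#2). Advance 2.
Byte at offset 6: 0xCA = 11001010 → 2-byte char (#3). Advance 2.
Byte at offset 8: 0x64 = 01100100 → 1-byte char (#4). Advance 1.
Byte at offset 9: 0xF0 = 11110000 → 4-byte char (#5). Advance 4.
Byte at offset 13: 0xED = 11101101 → 3-byte char (#6). Advance 3.
Byte at offset 16: 0xEE = 11101110 → 3-byte char (#7). Advance 3.
Byte at offset 19: 0xE2 = 11100010 → 3-byte char (#8). Advance 3.
Byte at offset 22: 0xF0 = 11110000 → 4-byte char (#9). Advance 4.
Reached end at offset 26 after 9 code points.

9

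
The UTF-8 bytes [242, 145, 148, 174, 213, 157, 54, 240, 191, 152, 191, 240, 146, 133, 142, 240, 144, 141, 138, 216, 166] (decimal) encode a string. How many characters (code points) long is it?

Byte at offset 0: 0xF2 = 11110010 → 4-byte char (#1). Advance 4.
Byte at offset 4: 0xD5 = 11010101 → 2-byte char (#2). Advance 2.
Byte at offset 6: 0x36 = 00110110 → 1-byte char (#3). Advance 1.
Byte at offset 7: 0xF0 = 11110000 → 4-byte char (#4). Advance 4.
Byte at offset 11: 0xF0 = 11110000 → 4-byte char (#5). Advance 4.
Byte at offset 15: 0xF0 = 11110000 → 4-byte char (#6). Advance 4.
Byte at offset 19: 0xD8 = 11011000 → 2-byte char (#7). Advance 2.
Reached end at offset 21 after 7 code points.

7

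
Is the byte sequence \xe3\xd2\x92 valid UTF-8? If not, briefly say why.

invalid (non-continuation byte where continuation expected)

Leading byte 0xE3 = 11100011 → 3-byte form.
Byte 2 is 0xD2 = 11010010, which is not 10xxxxxx — expected a continuation byte.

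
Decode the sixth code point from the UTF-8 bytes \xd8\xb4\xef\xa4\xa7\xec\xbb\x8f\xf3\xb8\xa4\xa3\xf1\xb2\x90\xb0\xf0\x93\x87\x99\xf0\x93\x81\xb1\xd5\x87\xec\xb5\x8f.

U+131D9

Offset 0: leading byte 0xD8 = 11011000 → 2-byte char #1 = D8 B4.
Offset 2: leading byte 0xEF = 11101111 → 3-byte char #2 = EF A4 A7.
Offset 5: leading byte 0xEC = 11101100 → 3-byte char #3 = EC BB 8F.
Offset 8: leading byte 0xF3 = 11110011 → 4-byte char #4 = F3 B8 A4 A3.
Offset 12: leading byte 0xF1 = 11110001 → 4-byte char #5 = F1 B2 90 B0.
Offset 16: leading byte 0xF0 = 11110000 → 4-byte char #6 = F0 93 87 99.
Leading byte 0xF0 = 11110000 matches 11110xxx → 4-byte sequence.
Byte 1: 0xF0 = 11110000, payload 000 (3 bits).
Byte 2: 0x93 = 10010011 (10xxxxxx ✓), payload 010011.
Byte 3: 0x87 = 10000111 (10xxxxxx ✓), payload 000111.
Byte 4: 0x99 = 10011001 (10xxxxxx ✓), payload 011001.
Concatenate: 000010011000111011001 = 0x131D9 (21 bits → U+131D9).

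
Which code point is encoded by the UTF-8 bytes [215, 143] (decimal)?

U+05CF

Leading byte 0xD7 = 11010111 matches 110xxxxx → 2-byte sequence.
Byte 1: 0xD7 = 11010111, payload 10111 (5 bits).
Byte 2: 0x8F = 10001111 (10xxxxxx ✓), payload 001111.
Concatenate: 10111001111 = 0x5CF (11 bits → U+05CF).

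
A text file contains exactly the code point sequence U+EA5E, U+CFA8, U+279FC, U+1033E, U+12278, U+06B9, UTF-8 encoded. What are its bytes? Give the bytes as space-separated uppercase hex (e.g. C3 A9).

EE A9 9E EC BE A8 F0 A7 A7 BC F0 90 8C BE F0 92 89 B8 DA B9

U+EA5E: 3-byte form → EE A9 9E.
U+CFA8: 3-byte form → EC BE A8.
U+279FC: 4-byte form → F0 A7 A7 BC.
U+1033E: 4-byte form → F0 90 8C BE.
U+12278: 4-byte form → F0 92 89 B8.
U+06B9: 2-byte form → DA B9.
Concatenated (20 bytes): EE A9 9E EC BE A8 F0 A7 A7 BC F0 90 8C BE F0 92 89 B8 DA B9.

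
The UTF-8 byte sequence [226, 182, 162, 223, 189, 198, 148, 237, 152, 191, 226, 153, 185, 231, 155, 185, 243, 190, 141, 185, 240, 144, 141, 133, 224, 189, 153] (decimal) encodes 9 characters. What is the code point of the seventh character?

Offset 0: leading byte 0xE2 = 11100010 → 3-byte char #1 = E2 B6 A2.
Offset 3: leading byte 0xDF = 11011111 → 2-byte char #2 = DF BD.
Offset 5: leading byte 0xC6 = 11000110 → 2-byte char #3 = C6 94.
Offset 7: leading byte 0xED = 11101101 → 3-byte char #4 = ED 98 BF.
Offset 10: leading byte 0xE2 = 11100010 → 3-byte char #5 = E2 99 B9.
Offset 13: leading byte 0xE7 = 11100111 → 3-byte char #6 = E7 9B B9.
Offset 16: leading byte 0xF3 = 11110011 → 4-byte char #7 = F3 BE 8D B9.
Leading byte 0xF3 = 11110011 matches 11110xxx → 4-byte sequence.
Byte 1: 0xF3 = 11110011, payload 011 (3 bits).
Byte 2: 0xBE = 10111110 (10xxxxxx ✓), payload 111110.
Byte 3: 0x8D = 10001101 (10xxxxxx ✓), payload 001101.
Byte 4: 0xB9 = 10111001 (10xxxxxx ✓), payload 111001.
Concatenate: 011111110001101111001 = 0xFE379 (21 bits → U+FE379).

U+FE379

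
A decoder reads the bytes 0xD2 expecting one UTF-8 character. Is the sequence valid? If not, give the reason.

Leading byte 0xD2 = 11010010 → 2-byte form, but only 1 byte is present.

invalid (sequence truncated)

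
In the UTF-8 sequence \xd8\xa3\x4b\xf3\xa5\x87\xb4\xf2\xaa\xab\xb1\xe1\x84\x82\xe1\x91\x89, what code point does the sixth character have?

Offset 0: leading byte 0xD8 = 11011000 → 2-byte char #1 = D8 A3.
Offset 2: leading byte 0x4B = 01001011 → 1-byte char #2 = 4B.
Offset 3: leading byte 0xF3 = 11110011 → 4-byte char #3 = F3 A5 87 B4.
Offset 7: leading byte 0xF2 = 11110010 → 4-byte char #4 = F2 AA AB B1.
Offset 11: leading byte 0xE1 = 11100001 → 3-byte char #5 = E1 84 82.
Offset 14: leading byte 0xE1 = 11100001 → 3-byte char #6 = E1 91 89.
Leading byte 0xE1 = 11100001 matches 1110xxxx → 3-byte sequence.
Byte 1: 0xE1 = 11100001, payload 0001 (4 bits).
Byte 2: 0x91 = 10010001 (10xxxxxx ✓), payload 010001.
Byte 3: 0x89 = 10001001 (10xxxxxx ✓), payload 001001.
Concatenate: 0001010001001001 = 0x1449 (16 bits → U+1449).

U+1449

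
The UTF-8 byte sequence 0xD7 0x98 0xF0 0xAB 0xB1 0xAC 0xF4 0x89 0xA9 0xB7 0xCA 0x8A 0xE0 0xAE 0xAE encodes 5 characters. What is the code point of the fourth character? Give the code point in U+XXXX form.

Offset 0: leading byte 0xD7 = 11010111 → 2-byte char #1 = D7 98.
Offset 2: leading byte 0xF0 = 11110000 → 4-byte char #2 = F0 AB B1 AC.
Offset 6: leading byte 0xF4 = 11110100 → 4-byte char #3 = F4 89 A9 B7.
Offset 10: leading byte 0xCA = 11001010 → 2-byte char #4 = CA 8A.
Leading byte 0xCA = 11001010 matches 110xxxxx → 2-byte sequence.
Byte 1: 0xCA = 11001010, payload 01010 (5 bits).
Byte 2: 0x8A = 10001010 (10xxxxxx ✓), payload 001010.
Concatenate: 01010001010 = 0x28A (11 bits → U+028A).

U+028A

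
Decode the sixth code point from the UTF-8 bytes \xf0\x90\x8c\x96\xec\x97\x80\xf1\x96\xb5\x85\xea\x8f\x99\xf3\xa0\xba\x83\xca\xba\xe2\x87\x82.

Offset 0: leading byte 0xF0 = 11110000 → 4-byte char #1 = F0 90 8C 96.
Offset 4: leading byte 0xEC = 11101100 → 3-byte char #2 = EC 97 80.
Offset 7: leading byte 0xF1 = 11110001 → 4-byte char #3 = F1 96 B5 85.
Offset 11: leading byte 0xEA = 11101010 → 3-byte char #4 = EA 8F 99.
Offset 14: leading byte 0xF3 = 11110011 → 4-byte char #5 = F3 A0 BA 83.
Offset 18: leading byte 0xCA = 11001010 → 2-byte char #6 = CA BA.
Leading byte 0xCA = 11001010 matches 110xxxxx → 2-byte sequence.
Byte 1: 0xCA = 11001010, payload 01010 (5 bits).
Byte 2: 0xBA = 10111010 (10xxxxxx ✓), payload 111010.
Concatenate: 01010111010 = 0x2BA (11 bits → U+02BA).

U+02BA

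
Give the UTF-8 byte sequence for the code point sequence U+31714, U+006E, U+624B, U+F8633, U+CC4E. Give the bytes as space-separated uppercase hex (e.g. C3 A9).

U+31714: 4-byte form → F0 B1 9C 94.
U+006E: 1-byte form → 6E.
U+624B: 3-byte form → E6 89 8B.
U+F8633: 4-byte form → F3 B8 98 B3.
U+CC4E: 3-byte form → EC B1 8E.
Concatenated (15 bytes): F0 B1 9C 94 6E E6 89 8B F3 B8 98 B3 EC B1 8E.

F0 B1 9C 94 6E E6 89 8B F3 B8 98 B3 EC B1 8E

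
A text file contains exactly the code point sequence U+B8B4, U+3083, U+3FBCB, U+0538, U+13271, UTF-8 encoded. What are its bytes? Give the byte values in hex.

U+B8B4: 3-byte form → EB A2 B4.
U+3083: 3-byte form → E3 82 83.
U+3FBCB: 4-byte form → F0 BF AF 8B.
U+0538: 2-byte form → D4 B8.
U+13271: 4-byte form → F0 93 89 B1.
Concatenated (16 bytes): EB A2 B4 E3 82 83 F0 BF AF 8B D4 B8 F0 93 89 B1.

EB A2 B4 E3 82 83 F0 BF AF 8B D4 B8 F0 93 89 B1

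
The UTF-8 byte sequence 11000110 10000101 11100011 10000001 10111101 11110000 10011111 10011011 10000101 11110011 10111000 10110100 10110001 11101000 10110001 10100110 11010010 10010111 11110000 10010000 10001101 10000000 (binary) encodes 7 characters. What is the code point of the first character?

Offset 0: leading byte 0xC6 = 11000110 → 2-byte char #1 = C6 85.
Leading byte 0xC6 = 11000110 matches 110xxxxx → 2-byte sequence.
Byte 1: 0xC6 = 11000110, payload 00110 (5 bits).
Byte 2: 0x85 = 10000101 (10xxxxxx ✓), payload 000101.
Concatenate: 00110000101 = 0x185 (11 bits → U+0185).

U+0185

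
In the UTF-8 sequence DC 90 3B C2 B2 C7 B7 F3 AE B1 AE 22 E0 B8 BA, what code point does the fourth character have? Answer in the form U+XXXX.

Offset 0: leading byte 0xDC = 11011100 → 2-byte char #1 = DC 90.
Offset 2: leading byte 0x3B = 00111011 → 1-byte char #2 = 3B.
Offset 3: leading byte 0xC2 = 11000010 → 2-byte char #3 = C2 B2.
Offset 5: leading byte 0xC7 = 11000111 → 2-byte char #4 = C7 B7.
Leading byte 0xC7 = 11000111 matches 110xxxxx → 2-byte sequence.
Byte 1: 0xC7 = 11000111, payload 00111 (5 bits).
Byte 2: 0xB7 = 10110111 (10xxxxxx ✓), payload 110111.
Concatenate: 00111110111 = 0x1F7 (11 bits → U+01F7).

U+01F7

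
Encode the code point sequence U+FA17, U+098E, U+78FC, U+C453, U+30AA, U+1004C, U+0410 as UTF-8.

EF A8 97 E0 A6 8E E7 A3 BC EC 91 93 E3 82 AA F0 90 81 8C D0 90

U+FA17: 3-byte form → EF A8 97.
U+098E: 3-byte form → E0 A6 8E.
U+78FC: 3-byte form → E7 A3 BC.
U+C453: 3-byte form → EC 91 93.
U+30AA: 3-byte form → E3 82 AA.
U+1004C: 4-byte form → F0 90 81 8C.
U+0410: 2-byte form → D0 90.
Concatenated (21 bytes): EF A8 97 E0 A6 8E E7 A3 BC EC 91 93 E3 82 AA F0 90 81 8C D0 90.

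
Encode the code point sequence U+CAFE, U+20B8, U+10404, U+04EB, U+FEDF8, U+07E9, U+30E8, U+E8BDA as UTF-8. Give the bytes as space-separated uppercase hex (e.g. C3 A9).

EC AB BE E2 82 B8 F0 90 90 84 D3 AB F3 BE B7 B8 DF A9 E3 83 A8 F3 A8 AF 9A

U+CAFE: 3-byte form → EC AB BE.
U+20B8: 3-byte form → E2 82 B8.
U+10404: 4-byte form → F0 90 90 84.
U+04EB: 2-byte form → D3 AB.
U+FEDF8: 4-byte form → F3 BE B7 B8.
U+07E9: 2-byte form → DF A9.
U+30E8: 3-byte form → E3 83 A8.
U+E8BDA: 4-byte form → F3 A8 AF 9A.
Concatenated (25 bytes): EC AB BE E2 82 B8 F0 90 90 84 D3 AB F3 BE B7 B8 DF A9 E3 83 A8 F3 A8 AF 9A.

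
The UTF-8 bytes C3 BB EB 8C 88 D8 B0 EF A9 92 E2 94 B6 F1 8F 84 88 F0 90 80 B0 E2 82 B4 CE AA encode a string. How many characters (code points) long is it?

9

Byte at offset 0: 0xC3 = 11000011 → 2-byte char (#1). Advance 2.
Byte at offset 2: 0xEB = 11101011 → 3-byte char (#2). Advance 3.
Byte at offset 5: 0xD8 = 11011000 → 2-byte char (#3). Advance 2.
Byte at offset 7: 0xEF = 11101111 → 3-byte char (#4). Advance 3.
Byte at offset 10: 0xE2 = 11100010 → 3-byte char (#5). Advance 3.
Byte at offset 13: 0xF1 = 11110001 → 4-byte char (#6). Advance 4.
Byte at offset 17: 0xF0 = 11110000 → 4-byte char (#7). Advance 4.
Byte at offset 21: 0xE2 = 11100010 → 3-byte char (#8). Advance 3.
Byte at offset 24: 0xCE = 11001110 → 2-byte char (#9). Advance 2.
Reached end at offset 26 after 9 code points.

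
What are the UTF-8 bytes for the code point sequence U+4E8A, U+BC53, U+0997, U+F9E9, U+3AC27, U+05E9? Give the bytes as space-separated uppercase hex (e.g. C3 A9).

U+4E8A: 3-byte form → E4 BA 8A.
U+BC53: 3-byte form → EB B1 93.
U+0997: 3-byte form → E0 A6 97.
U+F9E9: 3-byte form → EF A7 A9.
U+3AC27: 4-byte form → F0 BA B0 A7.
U+05E9: 2-byte form → D7 A9.
Concatenated (18 bytes): E4 BA 8A EB B1 93 E0 A6 97 EF A7 A9 F0 BA B0 A7 D7 A9.

E4 BA 8A EB B1 93 E0 A6 97 EF A7 A9 F0 BA B0 A7 D7 A9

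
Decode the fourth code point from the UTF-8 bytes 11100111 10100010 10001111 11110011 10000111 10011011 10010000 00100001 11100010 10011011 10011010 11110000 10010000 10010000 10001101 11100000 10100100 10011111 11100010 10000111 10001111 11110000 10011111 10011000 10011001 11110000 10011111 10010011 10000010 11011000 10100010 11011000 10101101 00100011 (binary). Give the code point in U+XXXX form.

Offset 0: leading byte 0xE7 = 11100111 → 3-byte char #1 = E7 A2 8F.
Offset 3: leading byte 0xF3 = 11110011 → 4-byte char #2 = F3 87 9B 90.
Offset 7: leading byte 0x21 = 00100001 → 1-byte char #3 = 21.
Offset 8: leading byte 0xE2 = 11100010 → 3-byte char #4 = E2 9B 9A.
Leading byte 0xE2 = 11100010 matches 1110xxxx → 3-byte sequence.
Byte 1: 0xE2 = 11100010, payload 0010 (4 bits).
Byte 2: 0x9B = 10011011 (10xxxxxx ✓), payload 011011.
Byte 3: 0x9A = 10011010 (10xxxxxx ✓), payload 011010.
Concatenate: 0010011011011010 = 0x26DA (16 bits → U+26DA).

U+26DA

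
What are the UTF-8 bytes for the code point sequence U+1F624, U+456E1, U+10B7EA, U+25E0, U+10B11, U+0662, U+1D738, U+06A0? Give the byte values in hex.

U+1F624: 4-byte form → F0 9F 98 A4.
U+456E1: 4-byte form → F1 85 9B A1.
U+10B7EA: 4-byte form → F4 8B 9F AA.
U+25E0: 3-byte form → E2 97 A0.
U+10B11: 4-byte form → F0 90 AC 91.
U+0662: 2-byte form → D9 A2.
U+1D738: 4-byte form → F0 9D 9C B8.
U+06A0: 2-byte form → DA A0.
Concatenated (27 bytes): F0 9F 98 A4 F1 85 9B A1 F4 8B 9F AA E2 97 A0 F0 90 AC 91 D9 A2 F0 9D 9C B8 DA A0.

F0 9F 98 A4 F1 85 9B A1 F4 8B 9F AA E2 97 A0 F0 90 AC 91 D9 A2 F0 9D 9C B8 DA A0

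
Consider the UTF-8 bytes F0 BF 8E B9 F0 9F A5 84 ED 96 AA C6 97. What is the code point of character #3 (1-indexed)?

Offset 0: leading byte 0xF0 = 11110000 → 4-byte char #1 = F0 BF 8E B9.
Offset 4: leading byte 0xF0 = 11110000 → 4-byte char #2 = F0 9F A5 84.
Offset 8: leading byte 0xED = 11101101 → 3-byte char #3 = ED 96 AA.
Leading byte 0xED = 11101101 matches 1110xxxx → 3-byte sequence.
Byte 1: 0xED = 11101101, payload 1101 (4 bits).
Byte 2: 0x96 = 10010110 (10xxxxxx ✓), payload 010110.
Byte 3: 0xAA = 10101010 (10xxxxxx ✓), payload 101010.
Concatenate: 1101010110101010 = 0xD5AA (16 bits → U+D5AA).

U+D5AA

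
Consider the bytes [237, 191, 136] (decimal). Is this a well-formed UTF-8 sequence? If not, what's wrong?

invalid (encodes a surrogate (U+D800–U+DFFF))

Structurally a 3-byte sequence; payload = 0xDFC8.
But 0xDFC8 is in U+D800–U+DFFF, the surrogate range. Surrogates are not Unicode scalar values and are forbidden in UTF-8.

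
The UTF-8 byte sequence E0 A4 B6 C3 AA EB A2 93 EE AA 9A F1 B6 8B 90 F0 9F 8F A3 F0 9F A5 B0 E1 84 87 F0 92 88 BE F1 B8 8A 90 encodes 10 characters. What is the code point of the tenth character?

U+78290

Offset 0: leading byte 0xE0 = 11100000 → 3-byte char #1 = E0 A4 B6.
Offset 3: leading byte 0xC3 = 11000011 → 2-byte char #2 = C3 AA.
Offset 5: leading byte 0xEB = 11101011 → 3-byte char #3 = EB A2 93.
Offset 8: leading byte 0xEE = 11101110 → 3-byte char #4 = EE AA 9A.
Offset 11: leading byte 0xF1 = 11110001 → 4-byte char #5 = F1 B6 8B 90.
Offset 15: leading byte 0xF0 = 11110000 → 4-byte char #6 = F0 9F 8F A3.
Offset 19: leading byte 0xF0 = 11110000 → 4-byte char #7 = F0 9F A5 B0.
Offset 23: leading byte 0xE1 = 11100001 → 3-byte char #8 = E1 84 87.
Offset 26: leading byte 0xF0 = 11110000 → 4-byte char #9 = F0 92 88 BE.
Offset 30: leading byte 0xF1 = 11110001 → 4-byte char #10 = F1 B8 8A 90.
Leading byte 0xF1 = 11110001 matches 11110xxx → 4-byte sequence.
Byte 1: 0xF1 = 11110001, payload 001 (3 bits).
Byte 2: 0xB8 = 10111000 (10xxxxxx ✓), payload 111000.
Byte 3: 0x8A = 10001010 (10xxxxxx ✓), payload 001010.
Byte 4: 0x90 = 10010000 (10xxxxxx ✓), payload 010000.
Concatenate: 001111000001010010000 = 0x78290 (21 bits → U+78290).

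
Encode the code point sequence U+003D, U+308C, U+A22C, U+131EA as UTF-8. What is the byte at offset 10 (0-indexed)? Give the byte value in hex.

U+003D → 1-byte form 3D at offsets 0–0.
U+308C → 3-byte form E3 82 8C at offsets 1–3.
U+A22C → 3-byte form EA 88 AC at offsets 4–6.
U+131EA → 4-byte form F0 93 87 AA at offsets 7–10.
Offset 10 falls in char 4's range; it's byte 4 of F0 93 87 AA = 0xAA.

0xAA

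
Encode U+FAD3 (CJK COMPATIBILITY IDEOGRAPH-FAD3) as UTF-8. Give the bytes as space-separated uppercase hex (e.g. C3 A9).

U+FAD3 = 0xFAD3 = 64211 decimal. In range U+0800–U+FFFF → 3-byte form: 1110xxxx 10xxxxxx 10xxxxxx.
Binary (16 bits): 1111101011010011.
Split 4+6+6: 1111 | 101011 | 010011.
Byte 1: 11101111 = 0xEF.
Byte 2: 10101011 = 0xAB.
Byte 3: 10010011 = 0x93.

EF AB 93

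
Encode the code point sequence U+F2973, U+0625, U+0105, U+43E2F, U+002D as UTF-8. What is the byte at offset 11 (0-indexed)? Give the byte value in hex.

0xAF

U+F2973 → 4-byte form F3 B2 A5 B3 at offsets 0–3.
U+0625 → 2-byte form D8 A5 at offsets 4–5.
U+0105 → 2-byte form C4 85 at offsets 6–7.
U+43E2F → 4-byte form F1 83 B8 AF at offsets 8–11.
Offset 11 falls in char 4's range; it's byte 4 of F1 83 B8 AF = 0xAF.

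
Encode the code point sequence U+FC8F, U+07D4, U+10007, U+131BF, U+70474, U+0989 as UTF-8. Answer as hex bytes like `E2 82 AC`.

EF B2 8F DF 94 F0 90 80 87 F0 93 86 BF F1 B0 91 B4 E0 A6 89

U+FC8F: 3-byte form → EF B2 8F.
U+07D4: 2-byte form → DF 94.
U+10007: 4-byte form → F0 90 80 87.
U+131BF: 4-byte form → F0 93 86 BF.
U+70474: 4-byte form → F1 B0 91 B4.
U+0989: 3-byte form → E0 A6 89.
Concatenated (20 bytes): EF B2 8F DF 94 F0 90 80 87 F0 93 86 BF F1 B0 91 B4 E0 A6 89.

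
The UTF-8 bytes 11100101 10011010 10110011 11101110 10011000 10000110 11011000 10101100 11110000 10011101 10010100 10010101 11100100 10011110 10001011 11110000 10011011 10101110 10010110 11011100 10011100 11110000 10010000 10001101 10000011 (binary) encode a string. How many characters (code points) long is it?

8

Byte at offset 0: 0xE5 = 11100101 → 3-byte char (#1). Advance 3.
Byte at offset 3: 0xEE = 11101110 → 3-byte char (#2). Advance 3.
Byte at offset 6: 0xD8 = 11011000 → 2-byte char (#3). Advance 2.
Byte at offset 8: 0xF0 = 11110000 → 4-byte char (#4). Advance 4.
Byte at offset 12: 0xE4 = 11100100 → 3-byte char (#5). Advance 3.
Byte at offset 15: 0xF0 = 11110000 → 4-byte char (#6). Advance 4.
Byte at offset 19: 0xDC = 11011100 → 2-byte char (#7). Advance 2.
Byte at offset 21: 0xF0 = 11110000 → 4-byte char (#8). Advance 4.
Reached end at offset 25 after 8 code points.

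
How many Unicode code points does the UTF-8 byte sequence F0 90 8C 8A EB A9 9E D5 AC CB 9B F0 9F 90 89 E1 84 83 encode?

6

Byte at offset 0: 0xF0 = 11110000 → 4-byte char (#1). Advance 4.
Byte at offset 4: 0xEB = 11101011 → 3-byte char (#2). Advance 3.
Byte at offset 7: 0xD5 = 11010101 → 2-byte char (#3). Advance 2.
Byte at offset 9: 0xCB = 11001011 → 2-byte char (#4). Advance 2.
Byte at offset 11: 0xF0 = 11110000 → 4-byte char (#5). Advance 4.
Byte at offset 15: 0xE1 = 11100001 → 3-byte char (#6). Advance 3.
Reached end at offset 18 after 6 code points.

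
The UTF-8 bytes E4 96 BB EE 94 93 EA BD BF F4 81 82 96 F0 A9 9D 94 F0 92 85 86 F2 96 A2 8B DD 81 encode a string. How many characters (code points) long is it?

Byte at offset 0: 0xE4 = 11100100 → 3-byte char (#1). Advance 3.
Byte at offset 3: 0xEE = 11101110 → 3-byte char (#2). Advance 3.
Byte at offset 6: 0xEA = 11101010 → 3-byte char (#3). Advance 3.
Byte at offset 9: 0xF4 = 11110100 → 4-byte char (#4). Advance 4.
Byte at offset 13: 0xF0 = 11110000 → 4-byte char (#5). Advance 4.
Byte at offset 17: 0xF0 = 11110000 → 4-byte char (#6). Advance 4.
Byte at offset 21: 0xF2 = 11110010 → 4-byte char (#7). Advance 4.
Byte at offset 25: 0xDD = 11011101 → 2-byte char (#8). Advance 2.
Reached end at offset 27 after 8 code points.

8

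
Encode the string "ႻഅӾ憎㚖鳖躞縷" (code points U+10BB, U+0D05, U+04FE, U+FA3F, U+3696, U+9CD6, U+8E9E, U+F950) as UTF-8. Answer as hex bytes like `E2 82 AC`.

E1 82 BB E0 B4 85 D3 BE EF A8 BF E3 9A 96 E9 B3 96 E8 BA 9E EF A5 90

U+10BB: 3-byte form → E1 82 BB.
U+0D05: 3-byte form → E0 B4 85.
U+04FE: 2-byte form → D3 BE.
U+FA3F: 3-byte form → EF A8 BF.
U+3696: 3-byte form → E3 9A 96.
U+9CD6: 3-byte form → E9 B3 96.
U+8E9E: 3-byte form → E8 BA 9E.
U+F950: 3-byte form → EF A5 90.
Concatenated (23 bytes): E1 82 BB E0 B4 85 D3 BE EF A8 BF E3 9A 96 E9 B3 96 E8 BA 9E EF A5 90.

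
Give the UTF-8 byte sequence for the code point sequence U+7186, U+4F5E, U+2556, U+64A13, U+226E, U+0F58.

E7 86 86 E4 BD 9E E2 95 96 F1 A4 A8 93 E2 89 AE E0 BD 98

U+7186: 3-byte form → E7 86 86.
U+4F5E: 3-byte form → E4 BD 9E.
U+2556: 3-byte form → E2 95 96.
U+64A13: 4-byte form → F1 A4 A8 93.
U+226E: 3-byte form → E2 89 AE.
U+0F58: 3-byte form → E0 BD 98.
Concatenated (19 bytes): E7 86 86 E4 BD 9E E2 95 96 F1 A4 A8 93 E2 89 AE E0 BD 98.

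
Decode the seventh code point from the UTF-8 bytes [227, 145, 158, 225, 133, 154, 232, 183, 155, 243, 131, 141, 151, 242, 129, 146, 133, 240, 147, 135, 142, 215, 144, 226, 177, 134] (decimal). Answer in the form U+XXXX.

Offset 0: leading byte 0xE3 = 11100011 → 3-byte char #1 = E3 91 9E.
Offset 3: leading byte 0xE1 = 11100001 → 3-byte char #2 = E1 85 9A.
Offset 6: leading byte 0xE8 = 11101000 → 3-byte char #3 = E8 B7 9B.
Offset 9: leading byte 0xF3 = 11110011 → 4-byte char #4 = F3 83 8D 97.
Offset 13: leading byte 0xF2 = 11110010 → 4-byte char #5 = F2 81 92 85.
Offset 17: leading byte 0xF0 = 11110000 → 4-byte char #6 = F0 93 87 8E.
Offset 21: leading byte 0xD7 = 11010111 → 2-byte char #7 = D7 90.
Leading byte 0xD7 = 11010111 matches 110xxxxx → 2-byte sequence.
Byte 1: 0xD7 = 11010111, payload 10111 (5 bits).
Byte 2: 0x90 = 10010000 (10xxxxxx ✓), payload 010000.
Concatenate: 10111010000 = 0x5D0 (11 bits → U+05D0).

U+05D0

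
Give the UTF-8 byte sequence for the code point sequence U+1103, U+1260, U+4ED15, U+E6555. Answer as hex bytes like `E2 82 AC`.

U+1103: 3-byte form → E1 84 83.
U+1260: 3-byte form → E1 89 A0.
U+4ED15: 4-byte form → F1 8E B4 95.
U+E6555: 4-byte form → F3 A6 95 95.
Concatenated (14 bytes): E1 84 83 E1 89 A0 F1 8E B4 95 F3 A6 95 95.

E1 84 83 E1 89 A0 F1 8E B4 95 F3 A6 95 95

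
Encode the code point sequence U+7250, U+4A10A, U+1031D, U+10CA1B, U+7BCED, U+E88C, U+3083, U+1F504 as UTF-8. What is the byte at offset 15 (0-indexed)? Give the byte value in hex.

U+7250 → 3-byte form E7 89 90 at offsets 0–2.
U+4A10A → 4-byte form F1 8A 84 8A at offsets 3–6.
U+1031D → 4-byte form F0 90 8C 9D at offsets 7–10.
U+10CA1B → 4-byte form F4 8C A8 9B at offsets 11–14.
U+7BCED → 4-byte form F1 BB B3 AD at offsets 15–18.
Offset 15 falls in char 5's range; it's byte 1 of F1 BB B3 AD = 0xF1.

0xF1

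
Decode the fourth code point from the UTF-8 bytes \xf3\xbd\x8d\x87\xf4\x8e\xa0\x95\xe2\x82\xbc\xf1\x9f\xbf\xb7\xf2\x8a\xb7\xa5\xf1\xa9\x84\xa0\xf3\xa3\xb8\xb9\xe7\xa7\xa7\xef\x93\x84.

Offset 0: leading byte 0xF3 = 11110011 → 4-byte char #1 = F3 BD 8D 87.
Offset 4: leading byte 0xF4 = 11110100 → 4-byte char #2 = F4 8E A0 95.
Offset 8: leading byte 0xE2 = 11100010 → 3-byte char #3 = E2 82 BC.
Offset 11: leading byte 0xF1 = 11110001 → 4-byte char #4 = F1 9F BF B7.
Leading byte 0xF1 = 11110001 matches 11110xxx → 4-byte sequence.
Byte 1: 0xF1 = 11110001, payload 001 (3 bits).
Byte 2: 0x9F = 10011111 (10xxxxxx ✓), payload 011111.
Byte 3: 0xBF = 10111111 (10xxxxxx ✓), payload 111111.
Byte 4: 0xB7 = 10110111 (10xxxxxx ✓), payload 110111.
Concatenate: 001011111111111110111 = 0x5FFF7 (21 bits → U+5FFF7).

U+5FFF7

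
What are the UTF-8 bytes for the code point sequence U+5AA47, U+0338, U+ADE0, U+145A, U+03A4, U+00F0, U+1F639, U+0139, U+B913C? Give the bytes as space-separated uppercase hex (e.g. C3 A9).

U+5AA47: 4-byte form → F1 9A A9 87.
U+0338: 2-byte form → CC B8.
U+ADE0: 3-byte form → EA B7 A0.
U+145A: 3-byte form → E1 91 9A.
U+03A4: 2-byte form → CE A4.
U+00F0: 2-byte form → C3 B0.
U+1F639: 4-byte form → F0 9F 98 B9.
U+0139: 2-byte form → C4 B9.
U+B913C: 4-byte form → F2 B9 84 BC.
Concatenated (26 bytes): F1 9A A9 87 CC B8 EA B7 A0 E1 91 9A CE A4 C3 B0 F0 9F 98 B9 C4 B9 F2 B9 84 BC.

F1 9A A9 87 CC B8 EA B7 A0 E1 91 9A CE A4 C3 B0 F0 9F 98 B9 C4 B9 F2 B9 84 BC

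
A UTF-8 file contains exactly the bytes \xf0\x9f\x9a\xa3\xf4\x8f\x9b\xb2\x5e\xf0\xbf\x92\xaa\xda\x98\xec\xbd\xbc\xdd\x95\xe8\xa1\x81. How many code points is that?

Byte at offset 0: 0xF0 = 11110000 → 4-byte char (#1). Advance 4.
Byte at offset 4: 0xF4 = 11110100 → 4-byte char (#2). Advance 4.
Byte at offset 8: 0x5E = 01011110 → 1-byte char (#3). Advance 1.
Byte at offset 9: 0xF0 = 11110000 → 4-byte char (#4). Advance 4.
Byte at offset 13: 0xDA = 11011010 → 2-byte char (#5). Advance 2.
Byte at offset 15: 0xEC = 11101100 → 3-byte char (#6). Advance 3.
Byte at offset 18: 0xDD = 11011101 → 2-byte char (#7). Advance 2.
Byte at offset 20: 0xE8 = 11101000 → 3-byte char (#8). Advance 3.
Reached end at offset 23 after 8 code points.

8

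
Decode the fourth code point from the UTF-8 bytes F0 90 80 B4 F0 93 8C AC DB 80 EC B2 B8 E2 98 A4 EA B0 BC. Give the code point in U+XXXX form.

U+CCB8

Offset 0: leading byte 0xF0 = 11110000 → 4-byte char #1 = F0 90 80 B4.
Offset 4: leading byte 0xF0 = 11110000 → 4-byte char #2 = F0 93 8C AC.
Offset 8: leading byte 0xDB = 11011011 → 2-byte char #3 = DB 80.
Offset 10: leading byte 0xEC = 11101100 → 3-byte char #4 = EC B2 B8.
Leading byte 0xEC = 11101100 matches 1110xxxx → 3-byte sequence.
Byte 1: 0xEC = 11101100, payload 1100 (4 bits).
Byte 2: 0xB2 = 10110010 (10xxxxxx ✓), payload 110010.
Byte 3: 0xB8 = 10111000 (10xxxxxx ✓), payload 111000.
Concatenate: 1100110010111000 = 0xCCB8 (16 bits → U+CCB8).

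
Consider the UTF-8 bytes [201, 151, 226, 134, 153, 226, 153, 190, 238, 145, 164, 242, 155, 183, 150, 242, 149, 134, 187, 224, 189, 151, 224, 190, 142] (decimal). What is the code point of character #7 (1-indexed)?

Offset 0: leading byte 0xC9 = 11001001 → 2-byte char #1 = C9 97.
Offset 2: leading byte 0xE2 = 11100010 → 3-byte char #2 = E2 86 99.
Offset 5: leading byte 0xE2 = 11100010 → 3-byte char #3 = E2 99 BE.
Offset 8: leading byte 0xEE = 11101110 → 3-byte char #4 = EE 91 A4.
Offset 11: leading byte 0xF2 = 11110010 → 4-byte char #5 = F2 9B B7 96.
Offset 15: leading byte 0xF2 = 11110010 → 4-byte char #6 = F2 95 86 BB.
Offset 19: leading byte 0xE0 = 11100000 → 3-byte char #7 = E0 BD 97.
Leading byte 0xE0 = 11100000 matches 1110xxxx → 3-byte sequence.
Byte 1: 0xE0 = 11100000, payload 0000 (4 bits).
Byte 2: 0xBD = 10111101 (10xxxxxx ✓), payload 111101.
Byte 3: 0x97 = 10010111 (10xxxxxx ✓), payload 010111.
Concatenate: 0000111101010111 = 0xF57 (16 bits → U+0F57).

U+0F57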